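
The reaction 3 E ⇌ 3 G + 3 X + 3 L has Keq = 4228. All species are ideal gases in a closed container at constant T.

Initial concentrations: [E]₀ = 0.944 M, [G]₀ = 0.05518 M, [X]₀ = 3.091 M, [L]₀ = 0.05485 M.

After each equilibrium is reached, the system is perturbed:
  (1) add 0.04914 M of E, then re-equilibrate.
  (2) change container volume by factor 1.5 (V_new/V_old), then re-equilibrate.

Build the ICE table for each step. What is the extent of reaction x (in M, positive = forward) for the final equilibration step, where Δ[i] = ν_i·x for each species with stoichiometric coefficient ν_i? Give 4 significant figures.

x = 0.01836 M

Q₀ = 9.7332e-07 vs Keq = 4228 ⇒ Q<K, forward
Step 1:
                    E           G           X           L
  I             0.944     0.05518       3.091     0.05485
  C            -0.778       0.778       0.778       0.778
  E             0.166      0.8332       3.869      0.8328
  solve Keq expr → x = 0.2593; check Q = 4228
Then add 0.04914 M of E.
Step 2:
                    E           G           X           L
  I            0.2152      0.8332       3.869      0.8328
  C          -0.03382     0.03382     0.03382     0.03382
  E            0.1813       0.867       3.903      0.8666
  solve Keq expr → x = 0.01127; check Q = 4228
Then change container volume by factor 1.5 (V_new/V_old).
Step 3:
                    E           G           X           L
  I            0.1209       0.578       2.602      0.5778
  C          -0.05507     0.05507     0.05507     0.05507
  E           0.06583      0.6331       2.657      0.6328
  solve Keq expr → x = 0.01836; check Q = 4228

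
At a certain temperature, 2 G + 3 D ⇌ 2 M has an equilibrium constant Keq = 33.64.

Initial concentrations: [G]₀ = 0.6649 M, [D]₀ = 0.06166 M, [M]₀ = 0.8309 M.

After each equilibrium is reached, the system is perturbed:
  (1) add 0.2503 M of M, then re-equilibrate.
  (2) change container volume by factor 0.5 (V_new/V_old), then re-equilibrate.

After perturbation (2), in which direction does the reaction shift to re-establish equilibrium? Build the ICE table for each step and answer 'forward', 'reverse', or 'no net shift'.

Q₀ = 6662 vs Keq = 33.64 ⇒ Q>K, reverse
Step 1:
                   G          D          M
  Initial     0.6649    0.06166     0.8309
  Change      0.1441     0.2161    -0.1441
  Equil        0.809     0.2778     0.6868
  solve Keq expr → x = -0.07203; check Q = 33.64
Then add 0.2503 M of M.
Step 2:
                   G          D          M
  Initial      0.809     0.2778     0.9371
  Change     0.03179    0.04769   -0.03179
  Equil       0.8408     0.3254     0.9053
  solve Keq expr → x = -0.0159; check Q = 33.64
Then change container volume by factor 0.5 (V_new/V_old).
Step 3:
                   G          D          M
  Initial      1.682     0.6509      1.811
  Change     -0.1839    -0.2759     0.1839
  Equil        1.498      0.375      1.995
  solve Keq expr → x = 0.09196; check Q = 33.64

Direction: forward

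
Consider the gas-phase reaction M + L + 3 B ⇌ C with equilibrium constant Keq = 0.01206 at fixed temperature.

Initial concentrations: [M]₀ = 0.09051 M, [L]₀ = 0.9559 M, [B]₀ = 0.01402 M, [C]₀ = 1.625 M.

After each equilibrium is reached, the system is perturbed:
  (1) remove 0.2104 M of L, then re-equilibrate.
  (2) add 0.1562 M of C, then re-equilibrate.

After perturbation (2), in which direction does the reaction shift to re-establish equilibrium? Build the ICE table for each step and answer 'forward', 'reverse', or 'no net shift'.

Q₀ = 6.8155e+06 vs Keq = 0.01206 ⇒ Q>K, reverse
Step 1:
                   M          L          B          C
  I          0.09051     0.9559    0.01402      1.625
  C           0.9802     0.9802      2.941    -0.9802
  E            1.071      1.936      2.955     0.6448
  solve Keq expr → x = -0.9802; check Q = 0.01206
Then remove 0.2104 M of L.
Step 2:
                   M          L          B          C
  I            1.071      1.726      2.955     0.6448
  C          0.01888    0.01888    0.05664   -0.01888
  E             1.09      1.745      3.011     0.6259
  solve Keq expr → x = -0.01888; check Q = 0.01206
Then add 0.1562 M of C.
Step 3:
                   M          L          B          C
  I             1.09      1.745      3.011     0.7821
  C            0.039      0.039      0.117     -0.039
  E            1.129      1.784      3.128     0.7431
  solve Keq expr → x = -0.039; check Q = 0.01206

Direction: reverse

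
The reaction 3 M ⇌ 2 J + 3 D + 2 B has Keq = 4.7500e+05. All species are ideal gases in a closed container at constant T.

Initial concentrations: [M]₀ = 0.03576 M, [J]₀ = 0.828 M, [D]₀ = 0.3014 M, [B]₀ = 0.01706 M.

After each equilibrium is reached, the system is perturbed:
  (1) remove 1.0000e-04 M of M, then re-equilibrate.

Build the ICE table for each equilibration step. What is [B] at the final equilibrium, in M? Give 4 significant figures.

Q₀ = 0.1195 vs Keq = 4.7500e+05 ⇒ Q<K, forward
Step 1:
                  M         J         D         B
  I         0.03576     0.828    0.3014   0.01706
  C         -0.0353   0.02353    0.0353   0.02353
  E       4.5793e-04    0.8515    0.3367   0.04059
  solve Keq expr → x = 0.01177; check Q = 4.7500e+05
Then remove 1.0000e-04 M of M.
Step 2:
                  M         J         D         B
  I       3.5793e-04    0.8515    0.3367   0.04059
  C       9.9343e-05 -6.6229e-05 -9.9343e-05 -6.6229e-05
  E       4.5727e-04    0.8515    0.3366   0.04053
  solve Keq expr → x = -3.3114e-05; check Q = 4.7500e+05

[B]_eq = 0.04053 M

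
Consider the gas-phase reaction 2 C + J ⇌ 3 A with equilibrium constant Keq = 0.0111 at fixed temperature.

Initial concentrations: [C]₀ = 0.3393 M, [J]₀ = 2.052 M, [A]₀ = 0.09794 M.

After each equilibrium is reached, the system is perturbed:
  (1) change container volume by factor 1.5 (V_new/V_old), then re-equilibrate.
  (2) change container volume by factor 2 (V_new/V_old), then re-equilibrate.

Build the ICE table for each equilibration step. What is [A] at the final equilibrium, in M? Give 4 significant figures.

[A]_eq = 0.04384 M

Q₀ = 0.003977 vs Keq = 0.0111 ⇒ Q<K, forward
Step 1:
                    C           J           A
  init         0.3393       2.052     0.09794
  Δ          -0.02239    -0.01119     0.03358
  eq           0.3169       2.041      0.1315
  solve Keq expr → x = 0.01119; check Q = 0.0111
Then change container volume by factor 1.5 (V_new/V_old).
Step 2:
                    C           J           A
  init         0.2113       1.361     0.08768
  Δ                 0           0           0
  eq           0.2113       1.361     0.08768
  solve Keq expr → x = 0; check Q = 0.0111
Then change container volume by factor 2 (V_new/V_old).
Step 3:
                    C           J           A
  init         0.1056      0.6803     0.04384
  Δ                 0           0           0
  eq           0.1056      0.6803     0.04384
  solve Keq expr → x = 0; check Q = 0.0111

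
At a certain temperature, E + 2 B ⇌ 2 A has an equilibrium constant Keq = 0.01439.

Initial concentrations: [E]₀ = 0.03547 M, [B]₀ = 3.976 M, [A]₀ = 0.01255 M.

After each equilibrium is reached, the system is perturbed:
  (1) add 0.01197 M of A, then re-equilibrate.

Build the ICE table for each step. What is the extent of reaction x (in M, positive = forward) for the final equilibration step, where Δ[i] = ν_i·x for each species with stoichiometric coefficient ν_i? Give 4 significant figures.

Q₀ = 2.8089e-04 vs Keq = 0.01439 ⇒ Q<K, forward
Step 1:
                   E          B          A
  init       0.03547      3.976    0.01255
  Δ         -0.02155   -0.04311    0.04311
  eq         0.01392      3.933    0.05566
  solve Keq expr → x = 0.02155; check Q = 0.01439
Then add 0.01197 M of A.
Step 2:
                   E          B          A
  init       0.01392      3.933    0.06763
  Δ         0.003044   0.006088  -0.006088
  eq         0.01696      3.939    0.06154
  solve Keq expr → x = -0.003044; check Q = 0.01439

x = -0.003044 M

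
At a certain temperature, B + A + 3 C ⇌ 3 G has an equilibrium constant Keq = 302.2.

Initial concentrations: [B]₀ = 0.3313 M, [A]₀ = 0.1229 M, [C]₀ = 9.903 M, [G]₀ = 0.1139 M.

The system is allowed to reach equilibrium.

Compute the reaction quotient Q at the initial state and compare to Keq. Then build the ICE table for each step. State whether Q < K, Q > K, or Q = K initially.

Q₀ = 3.7368e-05 vs Keq = 302.2 ⇒ Q<K, forward
Step 1:
                  B         A         C         G
  Initial    0.3313    0.1229     9.903    0.1139
  Change    -0.1229   -0.1229   -0.3687    0.3687
  Equil      0.2084 2.0591e-06     9.534    0.4826
  solve Keq expr → x = 0.1229; check Q = 302.2

Q₀ = 3.7368e-05; Q < K (proceeds forward)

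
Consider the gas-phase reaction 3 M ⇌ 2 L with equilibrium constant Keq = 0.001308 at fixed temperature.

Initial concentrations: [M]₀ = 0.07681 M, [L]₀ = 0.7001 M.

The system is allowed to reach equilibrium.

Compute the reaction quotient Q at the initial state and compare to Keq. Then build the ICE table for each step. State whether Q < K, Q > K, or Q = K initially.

Q₀ = 1082 vs Keq = 0.001308 ⇒ Q>K, reverse
Step 1:
                    M           L
  I           0.07681      0.7001
  C            0.9903     -0.6602
  E             1.067     0.03987
  solve Keq expr → x = -0.3301; check Q = 0.001308

Q₀ = 1082; Q > K (proceeds reverse)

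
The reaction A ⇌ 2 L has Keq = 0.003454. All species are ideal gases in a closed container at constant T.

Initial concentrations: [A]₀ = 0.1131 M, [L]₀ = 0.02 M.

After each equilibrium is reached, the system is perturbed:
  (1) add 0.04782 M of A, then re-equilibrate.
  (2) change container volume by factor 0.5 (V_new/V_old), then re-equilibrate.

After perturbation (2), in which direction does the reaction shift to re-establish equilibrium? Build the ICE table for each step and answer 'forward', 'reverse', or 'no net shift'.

Direction: reverse

Q₀ = 0.003537 vs Keq = 0.003454 ⇒ Q>K, reverse
Step 1:
                    A           L
  Initial      0.1131        0.02
  Change   1.1268e-04 -2.2535e-04
  Equil        0.1132     0.01977
  solve Keq expr → x = -1.1268e-04; check Q = 0.003454
Then add 0.04782 M of A.
Step 2:
                    A           L
  Initial       0.161     0.01977
  Change    -0.001837    0.003674
  Equil        0.1592     0.02345
  solve Keq expr → x = 0.001837; check Q = 0.003454
Then change container volume by factor 0.5 (V_new/V_old).
Step 3:
                    A           L
  Initial      0.3184      0.0469
  Change     0.006695    -0.01339
  Equil        0.3251     0.03351
  solve Keq expr → x = -0.006695; check Q = 0.003454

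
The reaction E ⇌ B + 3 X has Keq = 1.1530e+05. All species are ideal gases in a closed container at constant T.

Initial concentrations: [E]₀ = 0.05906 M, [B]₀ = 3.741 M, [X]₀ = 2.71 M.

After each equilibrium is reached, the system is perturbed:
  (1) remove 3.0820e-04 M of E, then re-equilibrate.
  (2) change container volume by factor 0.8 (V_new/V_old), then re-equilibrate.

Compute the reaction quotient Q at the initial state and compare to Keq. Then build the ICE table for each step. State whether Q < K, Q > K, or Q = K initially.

Q₀ = 1261; Q < K (proceeds forward)

Q₀ = 1261 vs Keq = 1.1530e+05 ⇒ Q<K, forward
Step 1:
                  E         B         X
  I         0.05906     3.741      2.71
  C        -0.05827   0.05827    0.1748
  E       7.9108e-04     3.799     2.885
  solve Keq expr → x = 0.05827; check Q = 1.1530e+05
Then remove 3.0820e-04 M of E.
Step 2:
                  E         B         X
  I       4.8288e-04     3.799     2.885
  C       3.0738e-04 -3.0738e-04 -9.2213e-04
  E       7.9026e-04     3.799     2.884
  solve Keq expr → x = -3.0738e-04; check Q = 1.1530e+05
Then change container volume by factor 0.8 (V_new/V_old).
Step 3:
                  E         B         X
  I       9.8782e-04     4.749     3.605
  C       9.3663e-04 -9.3663e-04  -0.00281
  E        0.001924     4.748     3.602
  solve Keq expr → x = -9.3663e-04; check Q = 1.1530e+05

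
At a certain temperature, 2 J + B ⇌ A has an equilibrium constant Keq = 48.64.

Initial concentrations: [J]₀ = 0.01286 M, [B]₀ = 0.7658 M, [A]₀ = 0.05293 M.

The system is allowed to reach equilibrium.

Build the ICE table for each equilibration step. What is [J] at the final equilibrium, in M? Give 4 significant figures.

Q₀ = 417.9 vs Keq = 48.64 ⇒ Q>K, reverse
Step 1:
                    J           B           A
  Initial     0.01286      0.7658     0.05293
  Change      0.02072     0.01036    -0.01036
  Equil       0.03358      0.7762     0.04257
  solve Keq expr → x = -0.01036; check Q = 48.64

[J]_eq = 0.03358 M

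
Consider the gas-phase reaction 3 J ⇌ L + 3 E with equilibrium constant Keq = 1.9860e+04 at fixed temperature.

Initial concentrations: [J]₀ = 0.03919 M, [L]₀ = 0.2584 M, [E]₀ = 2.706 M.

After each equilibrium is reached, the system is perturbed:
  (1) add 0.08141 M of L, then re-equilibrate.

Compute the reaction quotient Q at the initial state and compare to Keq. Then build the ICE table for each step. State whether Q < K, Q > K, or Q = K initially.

Q₀ = 8.5065e+04; Q > K (proceeds reverse)

Q₀ = 8.5065e+04 vs Keq = 1.9860e+04 ⇒ Q>K, reverse
Step 1:
                   J          L          E
  Initial    0.03919     0.2584      2.706
  Change     0.02327  -0.007757   -0.02327
  Equil      0.06246     0.2506      2.683
  solve Keq expr → x = -0.007757; check Q = 1.9860e+04
Then add 0.08141 M of L.
Step 2:
                   J          L          E
  Initial    0.06246     0.3321      2.683
  Change    0.005855  -0.001952  -0.005855
  Equil      0.06832     0.3301      2.677
  solve Keq expr → x = -0.001952; check Q = 1.9860e+04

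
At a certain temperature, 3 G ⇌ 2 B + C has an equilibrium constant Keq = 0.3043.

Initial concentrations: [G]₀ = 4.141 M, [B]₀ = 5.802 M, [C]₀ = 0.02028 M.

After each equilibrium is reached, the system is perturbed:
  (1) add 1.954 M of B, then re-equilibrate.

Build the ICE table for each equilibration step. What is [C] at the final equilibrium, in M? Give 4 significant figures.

Q₀ = 0.009614 vs Keq = 0.3043 ⇒ Q<K, forward
Step 1:
                    G           B           C
  I             4.141       5.802     0.02028
  C           -0.7935       0.529      0.2645
  E             3.347       6.331      0.2848
  solve Keq expr → x = 0.2645; check Q = 0.3043
Then add 1.954 M of B.
Step 2:
                    G           B           C
  I             3.347       8.285      0.2848
  C            0.2252     -0.1502    -0.07508
  E             3.573       8.135      0.2097
  solve Keq expr → x = -0.07508; check Q = 0.3043

[C]_eq = 0.2097 M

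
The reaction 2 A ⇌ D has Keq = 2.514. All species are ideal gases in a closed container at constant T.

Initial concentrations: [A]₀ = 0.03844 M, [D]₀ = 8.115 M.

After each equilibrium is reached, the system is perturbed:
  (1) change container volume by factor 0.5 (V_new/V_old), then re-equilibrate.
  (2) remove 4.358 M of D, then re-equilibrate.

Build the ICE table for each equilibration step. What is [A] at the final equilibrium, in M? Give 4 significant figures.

[A]_eq = 2.079 M

Q₀ = 5492 vs Keq = 2.514 ⇒ Q>K, reverse
Step 1:
                  A         D
  I         0.03844     8.115
  C           1.664   -0.8318
  E           1.702     7.283
  solve Keq expr → x = -0.8318; check Q = 2.514
Then change container volume by factor 0.5 (V_new/V_old).
Step 2:
                  A         D
  I           3.404     14.57
  C         -0.9578    0.4789
  E           2.446     15.05
  solve Keq expr → x = 0.4789; check Q = 2.514
Then remove 4.358 M of D.
Step 3:
                  A         D
  I           2.446     10.69
  C         -0.3669    0.1835
  E           2.079     10.87
  solve Keq expr → x = 0.1835; check Q = 2.514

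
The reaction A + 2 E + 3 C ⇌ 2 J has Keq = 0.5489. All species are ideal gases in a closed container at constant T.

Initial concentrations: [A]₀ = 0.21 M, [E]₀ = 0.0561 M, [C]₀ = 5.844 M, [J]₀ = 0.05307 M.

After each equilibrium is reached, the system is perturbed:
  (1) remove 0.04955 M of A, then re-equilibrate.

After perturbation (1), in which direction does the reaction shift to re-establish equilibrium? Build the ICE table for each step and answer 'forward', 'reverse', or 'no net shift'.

Direction: reverse

Q₀ = 0.02135 vs Keq = 0.5489 ⇒ Q<K, forward
Step 1:
                    A           E           C           J
  Initial        0.21      0.0561       5.844     0.05307
  Change     -0.01816    -0.03632    -0.05449     0.03632
  Equil        0.1918     0.01978        5.79     0.08939
  solve Keq expr → x = 0.01816; check Q = 0.5489
Then remove 0.04955 M of A.
Step 2:
                    A           E           C           J
  Initial      0.1423     0.01978        5.79     0.08939
  Change     0.001221    0.002443    0.003664   -0.002443
  Equil        0.1435     0.02222       5.793     0.08695
  solve Keq expr → x = -0.001221; check Q = 0.5489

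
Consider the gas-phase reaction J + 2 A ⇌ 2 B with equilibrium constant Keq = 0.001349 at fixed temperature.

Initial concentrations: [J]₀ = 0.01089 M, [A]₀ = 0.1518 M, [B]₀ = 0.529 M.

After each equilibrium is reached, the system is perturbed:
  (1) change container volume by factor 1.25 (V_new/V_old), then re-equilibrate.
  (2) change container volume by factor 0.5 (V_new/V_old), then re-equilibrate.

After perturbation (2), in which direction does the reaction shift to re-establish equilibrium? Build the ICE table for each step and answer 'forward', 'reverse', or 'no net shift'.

Q₀ = 1115 vs Keq = 0.001349 ⇒ Q>K, reverse
Step 1:
                   J          A          B
  I          0.01089     0.1518      0.529
  C           0.2581     0.5163    -0.5163
  E            0.269     0.6681    0.01273
  solve Keq expr → x = -0.2581; check Q = 0.001349
Then change container volume by factor 1.25 (V_new/V_old).
Step 2:
                   J          A          B
  I           0.2152     0.5345    0.01018
  C       5.2300e-04   0.001046  -0.001046
  E           0.2157     0.5355   0.009136
  solve Keq expr → x = -5.2300e-04; check Q = 0.001349
Then change container volume by factor 0.5 (V_new/V_old).
Step 3:
                   J          A          B
  I           0.4315      1.071    0.01827
  C        -0.003642  -0.007284   0.007284
  E           0.4278      1.064    0.02556
  solve Keq expr → x = 0.003642; check Q = 0.001349

Direction: forward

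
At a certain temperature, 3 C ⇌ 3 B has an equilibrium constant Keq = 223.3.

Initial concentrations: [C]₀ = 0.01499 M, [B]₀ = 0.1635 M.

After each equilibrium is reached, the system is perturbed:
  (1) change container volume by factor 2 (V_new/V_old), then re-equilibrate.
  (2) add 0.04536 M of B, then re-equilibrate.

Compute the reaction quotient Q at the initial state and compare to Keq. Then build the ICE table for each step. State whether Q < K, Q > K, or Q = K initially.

Q₀ = 1298 vs Keq = 223.3 ⇒ Q>K, reverse
Step 1:
                    C           B
  I           0.01499      0.1635
  C           0.01027    -0.01027
  E           0.02526      0.1532
  solve Keq expr → x = -0.003422; check Q = 223.3
Then change container volume by factor 2 (V_new/V_old).
Step 2:
                    C           B
  I           0.01263     0.07662
  C                 0           0
  E           0.01263     0.07662
  solve Keq expr → x = 0; check Q = 223.3
Then add 0.04536 M of B.
Step 3:
                    C           B
  I           0.01263       0.122
  C          0.006419   -0.006419
  E           0.01905      0.1156
  solve Keq expr → x = -0.00214; check Q = 223.3

Q₀ = 1298; Q > K (proceeds reverse)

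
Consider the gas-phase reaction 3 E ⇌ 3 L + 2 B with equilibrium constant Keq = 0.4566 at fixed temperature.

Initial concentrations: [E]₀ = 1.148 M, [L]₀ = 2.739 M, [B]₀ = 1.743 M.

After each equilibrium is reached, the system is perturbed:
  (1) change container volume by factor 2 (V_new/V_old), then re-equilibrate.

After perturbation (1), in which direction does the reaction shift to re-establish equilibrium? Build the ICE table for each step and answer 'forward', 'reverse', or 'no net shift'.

Direction: forward

Q₀ = 41.26 vs Keq = 0.4566 ⇒ Q>K, reverse
Step 1:
                  E         L         B
  init        1.148     2.739     1.743
  Δ           1.068    -1.068   -0.7117
  eq          2.216     1.671     1.031
  solve Keq expr → x = -0.3559; check Q = 0.4566
Then change container volume by factor 2 (V_new/V_old).
Step 2:
                  E         L         B
  init        1.108    0.8357    0.5156
  Δ          -0.162     0.162     0.108
  eq         0.9458    0.9977    0.6236
  solve Keq expr → x = 0.054; check Q = 0.4566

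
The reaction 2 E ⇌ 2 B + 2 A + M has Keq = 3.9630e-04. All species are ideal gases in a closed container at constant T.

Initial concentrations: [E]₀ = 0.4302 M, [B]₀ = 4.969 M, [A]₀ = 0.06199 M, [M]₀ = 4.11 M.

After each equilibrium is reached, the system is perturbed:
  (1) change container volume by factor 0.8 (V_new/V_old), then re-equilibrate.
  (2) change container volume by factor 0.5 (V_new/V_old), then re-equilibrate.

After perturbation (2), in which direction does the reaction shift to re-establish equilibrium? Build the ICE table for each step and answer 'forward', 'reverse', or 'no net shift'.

Direction: reverse

Q₀ = 2.107 vs Keq = 3.9630e-04 ⇒ Q>K, reverse
Step 1:
                  E         B         A         M
  init       0.4302     4.969   0.06199      4.11
  Δ           0.061    -0.061    -0.061   -0.0305
  eq         0.4912     4.908 9.8643e-04     4.079
  solve Keq expr → x = -0.0305; check Q = 3.9630e-04
Then change container volume by factor 0.8 (V_new/V_old).
Step 2:
                  E         B         A         M
  init        0.614     6.135  0.001233     5.099
  Δ       3.5018e-04 -3.5018e-04 -3.5018e-04 -1.7509e-04
  eq         0.6144     6.135 8.8286e-04     5.099
  solve Keq expr → x = -1.7509e-04; check Q = 3.9630e-04
Then change container volume by factor 0.5 (V_new/V_old).
Step 3:
                  E         B         A         M
  init        1.229     12.27  0.001766      10.2
  Δ        0.001141 -0.001141 -0.001141 -5.7039e-04
  eq           1.23     12.27 6.2493e-04      10.2
  solve Keq expr → x = -5.7039e-04; check Q = 3.9630e-04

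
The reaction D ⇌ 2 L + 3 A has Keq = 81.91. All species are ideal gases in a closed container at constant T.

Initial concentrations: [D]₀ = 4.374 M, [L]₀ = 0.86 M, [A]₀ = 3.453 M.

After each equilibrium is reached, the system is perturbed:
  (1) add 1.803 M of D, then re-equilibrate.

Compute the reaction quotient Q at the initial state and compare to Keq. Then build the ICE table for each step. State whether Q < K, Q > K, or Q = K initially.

Q₀ = 6.962 vs Keq = 81.91 ⇒ Q<K, forward
Step 1:
                    D           L           A
  Initial       4.374        0.86       3.453
  Change      -0.4352      0.8704       1.306
  Equil         3.939        1.73       4.759
  solve Keq expr → x = 0.4352; check Q = 81.91
Then add 1.803 M of D.
Step 2:
                    D           L           A
  Initial       5.742        1.73       4.759
  Change     -0.08941      0.1788      0.2682
  Equil         5.652       1.909       5.027
  solve Keq expr → x = 0.08941; check Q = 81.91

Q₀ = 6.962; Q < K (proceeds forward)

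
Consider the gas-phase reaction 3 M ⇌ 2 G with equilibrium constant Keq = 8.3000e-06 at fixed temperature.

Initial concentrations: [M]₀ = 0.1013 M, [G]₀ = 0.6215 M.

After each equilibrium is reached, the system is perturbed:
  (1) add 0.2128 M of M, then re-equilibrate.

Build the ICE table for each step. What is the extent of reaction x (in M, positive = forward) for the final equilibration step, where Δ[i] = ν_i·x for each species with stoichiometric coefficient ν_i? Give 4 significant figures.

Q₀ = 371.6 vs Keq = 8.3000e-06 ⇒ Q>K, reverse
Step 1:
                  M         G
  init       0.1013    0.6215
  Δ          0.9277   -0.6185
  eq          1.029  0.003007
  solve Keq expr → x = -0.3092; check Q = 8.3000e-06
Then add 0.2128 M of M.
Step 2:
                  M         G
  init        1.242  0.003007
  Δ       -0.001459 9.7252e-04
  eq           1.24   0.00398
  solve Keq expr → x = 4.8626e-04; check Q = 8.3000e-06

x = 4.8626e-04 M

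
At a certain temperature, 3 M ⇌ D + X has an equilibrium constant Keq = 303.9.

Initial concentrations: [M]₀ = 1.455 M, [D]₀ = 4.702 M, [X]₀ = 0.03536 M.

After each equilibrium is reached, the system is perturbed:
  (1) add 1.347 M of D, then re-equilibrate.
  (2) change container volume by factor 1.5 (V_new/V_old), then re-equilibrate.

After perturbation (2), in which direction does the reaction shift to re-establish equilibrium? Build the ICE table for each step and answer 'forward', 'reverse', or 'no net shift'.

Direction: reverse

Q₀ = 0.05398 vs Keq = 303.9 ⇒ Q<K, forward
Step 1:
                    M           D           X
  init          1.455       4.702     0.03536
  Δ            -1.258      0.4193      0.4193
  eq           0.1971       5.121      0.4546
  solve Keq expr → x = 0.4193; check Q = 303.9
Then add 1.347 M of D.
Step 2:
                    M           D           X
  init         0.1971       6.468      0.4546
  Δ           0.01511   -0.005037   -0.005037
  eq           0.2123       6.463      0.4496
  solve Keq expr → x = -0.005037; check Q = 303.9
Then change container volume by factor 1.5 (V_new/V_old).
Step 3:
                    M           D           X
  init         0.1415       4.309      0.2997
  Δ           0.01923   -0.006411   -0.006411
  eq           0.1607       4.302      0.2933
  solve Keq expr → x = -0.006411; check Q = 303.9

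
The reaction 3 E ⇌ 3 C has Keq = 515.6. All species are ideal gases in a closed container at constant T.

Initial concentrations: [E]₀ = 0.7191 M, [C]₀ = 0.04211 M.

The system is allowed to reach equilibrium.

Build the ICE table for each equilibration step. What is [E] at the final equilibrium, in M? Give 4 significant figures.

[E]_eq = 0.0844 M

Q₀ = 2.0081e-04 vs Keq = 515.6 ⇒ Q<K, forward
Step 1:
                  E         C
  init       0.7191   0.04211
  Δ         -0.6347    0.6347
  eq         0.0844    0.6768
  solve Keq expr → x = 0.2116; check Q = 515.6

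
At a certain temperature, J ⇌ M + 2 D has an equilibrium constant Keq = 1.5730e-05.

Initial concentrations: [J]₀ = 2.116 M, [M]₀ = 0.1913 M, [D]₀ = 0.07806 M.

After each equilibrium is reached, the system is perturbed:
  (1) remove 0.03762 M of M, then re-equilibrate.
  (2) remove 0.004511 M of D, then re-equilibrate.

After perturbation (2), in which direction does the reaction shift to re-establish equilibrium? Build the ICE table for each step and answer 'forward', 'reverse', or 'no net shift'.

Direction: forward

Q₀ = 5.5088e-04 vs Keq = 1.5730e-05 ⇒ Q>K, reverse
Step 1:
                   J          M          D
  init         2.116     0.1913    0.07806
  Δ          0.03175   -0.03175   -0.06351
  eq           2.148     0.1595    0.01455
  solve Keq expr → x = -0.03175; check Q = 1.5730e-05
Then remove 0.03762 M of M.
Step 2:
                   J          M          D
  init         2.148     0.1219    0.01455
  Δ        -0.001011   0.001011   0.002022
  eq           2.147     0.1229    0.01657
  solve Keq expr → x = 0.001011; check Q = 1.5730e-05
Then remove 0.004511 M of D.
Step 3:
                   J          M          D
  init         2.147     0.1229    0.01206
  Δ        -0.002179   0.002179   0.004358
  eq           2.145     0.1251    0.01642
  solve Keq expr → x = 0.002179; check Q = 1.5730e-05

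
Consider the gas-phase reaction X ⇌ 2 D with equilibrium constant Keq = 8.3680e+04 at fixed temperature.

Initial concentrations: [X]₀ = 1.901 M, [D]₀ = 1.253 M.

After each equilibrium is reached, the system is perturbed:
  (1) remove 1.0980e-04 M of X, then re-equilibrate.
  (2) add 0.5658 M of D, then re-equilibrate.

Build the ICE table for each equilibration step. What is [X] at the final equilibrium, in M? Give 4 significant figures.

Q₀ = 0.8259 vs Keq = 8.3680e+04 ⇒ Q<K, forward
Step 1:
                    X           D
  I             1.901       1.253
  C            -1.901       3.801
  E        3.0529e-04       5.054
  solve Keq expr → x = 1.901; check Q = 8.3680e+04
Then remove 1.0980e-04 M of X.
Step 2:
                    X           D
  I        1.9549e-04       5.054
  C        1.0977e-04 -2.1955e-04
  E        3.0527e-04       5.054
  solve Keq expr → x = -1.0977e-04; check Q = 8.3680e+04
Then add 0.5658 M of D.
Step 3:
                    X           D
  I        3.0527e-04        5.62
  C        7.2154e-05 -1.4431e-04
  E        3.7742e-04        5.62
  solve Keq expr → x = -7.2154e-05; check Q = 8.3680e+04

[X]_eq = 3.7742e-04 M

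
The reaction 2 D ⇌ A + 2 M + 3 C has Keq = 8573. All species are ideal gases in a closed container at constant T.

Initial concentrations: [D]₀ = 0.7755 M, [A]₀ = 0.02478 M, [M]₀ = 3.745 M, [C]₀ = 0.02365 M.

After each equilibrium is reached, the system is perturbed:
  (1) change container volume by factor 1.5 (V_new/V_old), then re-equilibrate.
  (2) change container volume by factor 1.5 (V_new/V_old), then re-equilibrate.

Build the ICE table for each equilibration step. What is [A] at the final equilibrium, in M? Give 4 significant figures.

[A]_eq = 0.1816 M

Q₀ = 7.6442e-06 vs Keq = 8573 ⇒ Q<K, forward
Step 1:
                  D         A         M         C
  I          0.7755   0.02478     3.745   0.02365
  C         -0.7389    0.3694    0.7389     1.108
  E         0.03662    0.3942     4.484     1.132
  solve Keq expr → x = 0.3694; check Q = 8573
Then change container volume by factor 1.5 (V_new/V_old).
Step 2:
                  D         A         M         C
  I         0.02441    0.2628     2.989    0.7546
  C        -0.01295  0.006477   0.01295   0.01943
  E         0.01146    0.2693     3.002    0.7741
  solve Keq expr → x = 0.006477; check Q = 8573
Then change container volume by factor 1.5 (V_new/V_old).
Step 3:
                  D         A         M         C
  I         0.00764    0.1795     2.001    0.5161
  C       -0.004155  0.002078  0.004155  0.006233
  E        0.003484    0.1816     2.006    0.5223
  solve Keq expr → x = 0.002078; check Q = 8573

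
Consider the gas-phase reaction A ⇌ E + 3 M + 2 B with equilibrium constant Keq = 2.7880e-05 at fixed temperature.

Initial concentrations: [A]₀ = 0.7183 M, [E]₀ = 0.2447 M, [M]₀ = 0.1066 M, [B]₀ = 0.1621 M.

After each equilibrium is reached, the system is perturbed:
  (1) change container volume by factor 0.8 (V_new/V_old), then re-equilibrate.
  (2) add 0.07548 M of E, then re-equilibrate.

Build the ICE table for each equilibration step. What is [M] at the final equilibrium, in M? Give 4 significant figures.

Q₀ = 1.0843e-05 vs Keq = 2.7880e-05 ⇒ Q<K, forward
Step 1:
                    A           E           M           B
  init         0.7183      0.2447      0.1066      0.1621
  Δ         -0.009081    0.009081     0.02724     0.01816
  eq           0.7092      0.2538      0.1338      0.1803
  solve Keq expr → x = 0.009081; check Q = 2.7880e-05
Then change container volume by factor 0.8 (V_new/V_old).
Step 2:
                    A           E           M           B
  init         0.8865      0.3172      0.1673      0.2253
  Δ           0.01319    -0.01319    -0.03957    -0.02638
  eq           0.8997       0.304      0.1277       0.199
  solve Keq expr → x = -0.01319; check Q = 2.7880e-05
Then add 0.07548 M of E.
Step 3:
                    A           E           M           B
  init         0.8997      0.3795      0.1277       0.199
  Δ          0.002297   -0.002297   -0.006892   -0.004595
  eq            0.902      0.3772      0.1208      0.1944
  solve Keq expr → x = -0.002297; check Q = 2.7880e-05

[M]_eq = 0.1208 M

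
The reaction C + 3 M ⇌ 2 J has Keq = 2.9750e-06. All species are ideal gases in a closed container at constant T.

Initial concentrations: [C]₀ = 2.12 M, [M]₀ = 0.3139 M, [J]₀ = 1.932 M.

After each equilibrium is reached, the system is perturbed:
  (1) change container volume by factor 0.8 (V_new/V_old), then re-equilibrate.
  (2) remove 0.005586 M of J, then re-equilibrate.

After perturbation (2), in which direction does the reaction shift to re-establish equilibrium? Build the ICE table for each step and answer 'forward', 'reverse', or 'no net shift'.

Q₀ = 56.93 vs Keq = 2.9750e-06 ⇒ Q>K, reverse
Step 1:
                    C           M           J
  init           2.12      0.3139       1.932
  Δ            0.9574       2.872      -1.915
  eq            3.077       3.186     0.01721
  solve Keq expr → x = -0.9574; check Q = 2.9750e-06
Then change container volume by factor 0.8 (V_new/V_old).
Step 2:
                    C           M           J
  init          3.847       3.983     0.02151
  Δ         -0.002644   -0.007932    0.005288
  eq            3.844       3.975      0.0268
  solve Keq expr → x = 0.002644; check Q = 2.9750e-06
Then remove 0.005586 M of J.
Step 3:
                    C           M           J
  init          3.844       3.975     0.02121
  Δ         -0.002747    -0.00824    0.005493
  eq            3.841       3.966      0.0267
  solve Keq expr → x = 0.002747; check Q = 2.9750e-06

Direction: forward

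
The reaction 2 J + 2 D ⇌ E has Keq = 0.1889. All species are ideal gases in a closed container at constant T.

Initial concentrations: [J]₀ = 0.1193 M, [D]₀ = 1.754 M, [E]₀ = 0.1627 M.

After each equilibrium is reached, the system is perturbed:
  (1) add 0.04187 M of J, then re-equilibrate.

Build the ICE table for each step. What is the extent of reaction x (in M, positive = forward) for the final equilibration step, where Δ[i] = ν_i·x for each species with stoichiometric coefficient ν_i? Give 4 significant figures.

Q₀ = 3.716 vs Keq = 0.1889 ⇒ Q>K, reverse
Step 1:
                   J          D          E
  init        0.1193      1.754     0.1627
  Δ           0.1894     0.1894   -0.09471
  eq          0.3087      1.943    0.06799
  solve Keq expr → x = -0.09471; check Q = 0.1889
Then add 0.04187 M of J.
Step 2:
                   J          D          E
  init        0.3506      1.943    0.06799
  Δ         -0.01845   -0.01845   0.009223
  eq          0.3321      1.925    0.07722
  solve Keq expr → x = 0.009223; check Q = 0.1889

x = 0.009223 M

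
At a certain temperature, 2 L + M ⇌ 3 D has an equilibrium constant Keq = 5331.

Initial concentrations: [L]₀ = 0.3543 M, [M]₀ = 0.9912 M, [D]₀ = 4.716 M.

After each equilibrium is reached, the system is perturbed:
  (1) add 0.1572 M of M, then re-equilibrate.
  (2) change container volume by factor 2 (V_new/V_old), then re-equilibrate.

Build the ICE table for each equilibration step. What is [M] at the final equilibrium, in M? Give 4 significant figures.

[M]_eq = 0.5233 M

Q₀ = 843 vs Keq = 5331 ⇒ Q<K, forward
Step 1:
                    L           M           D
  I            0.3543      0.9912       4.716
  C           -0.1922    -0.09612      0.2884
  E            0.1621      0.8951       5.004
  solve Keq expr → x = 0.09612; check Q = 5331
Then add 0.1572 M of M.
Step 2:
                    L           M           D
  I            0.1621       1.052       5.004
  C          -0.01142   -0.005709     0.01713
  E            0.1506       1.047       5.021
  solve Keq expr → x = 0.005709; check Q = 5331
Then change container volume by factor 2 (V_new/V_old).
Step 3:
                    L           M           D
  I           0.07532      0.5233       2.511
  C                 0           0           0
  E           0.07532      0.5233       2.511
  solve Keq expr → x = 0; check Q = 5331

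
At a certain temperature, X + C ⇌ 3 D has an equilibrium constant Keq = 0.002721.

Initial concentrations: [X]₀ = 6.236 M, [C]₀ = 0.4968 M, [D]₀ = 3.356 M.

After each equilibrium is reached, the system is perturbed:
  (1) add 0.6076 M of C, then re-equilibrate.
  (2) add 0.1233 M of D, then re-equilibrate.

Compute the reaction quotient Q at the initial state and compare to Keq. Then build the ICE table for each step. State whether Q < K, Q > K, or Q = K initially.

Q₀ = 12.2; Q > K (proceeds reverse)

Q₀ = 12.2 vs Keq = 0.002721 ⇒ Q>K, reverse
Step 1:
                    X           C           D
  I             6.236      0.4968       3.356
  C             1.015       1.015      -3.046
  E             7.251       1.512      0.3102
  solve Keq expr → x = -1.015; check Q = 0.002721
Then add 0.6076 M of C.
Step 2:
                    X           C           D
  I             7.251        2.12      0.3102
  C          -0.01204    -0.01204     0.03611
  E             7.239       2.108      0.3463
  solve Keq expr → x = 0.01204; check Q = 0.002721
Then add 0.1233 M of D.
Step 3:
                    X           C           D
  I             7.239       2.108      0.4696
  C           0.04016     0.04016     -0.1205
  E             7.279       2.148      0.3491
  solve Keq expr → x = -0.04016; check Q = 0.002721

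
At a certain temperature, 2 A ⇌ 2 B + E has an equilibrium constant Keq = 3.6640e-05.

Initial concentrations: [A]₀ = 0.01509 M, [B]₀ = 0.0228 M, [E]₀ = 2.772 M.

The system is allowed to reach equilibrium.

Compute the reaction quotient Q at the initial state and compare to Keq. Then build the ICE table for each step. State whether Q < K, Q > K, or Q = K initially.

Q₀ = 6.328; Q > K (proceeds reverse)

Q₀ = 6.328 vs Keq = 3.6640e-05 ⇒ Q>K, reverse
Step 1:
                    A           B           E
  Initial     0.01509      0.0228       2.772
  Change      0.02266    -0.02266    -0.01133
  Equil       0.03775  1.3754e-04       2.761
  solve Keq expr → x = -0.01133; check Q = 3.6640e-05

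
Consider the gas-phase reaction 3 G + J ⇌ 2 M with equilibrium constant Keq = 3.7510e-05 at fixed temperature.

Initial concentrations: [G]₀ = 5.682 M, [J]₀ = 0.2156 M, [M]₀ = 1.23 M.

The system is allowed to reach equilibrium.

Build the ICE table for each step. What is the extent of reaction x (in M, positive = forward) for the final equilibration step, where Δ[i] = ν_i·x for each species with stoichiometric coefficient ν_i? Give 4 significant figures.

Q₀ = 0.03825 vs Keq = 3.7510e-05 ⇒ Q>K, reverse
Step 1:
                  G         J         M
  I           5.682    0.2156      1.23
  C           1.683    0.5611    -1.122
  E           7.365    0.7767    0.1079
  solve Keq expr → x = -0.5611; check Q = 3.7510e-05

x = -0.5611 M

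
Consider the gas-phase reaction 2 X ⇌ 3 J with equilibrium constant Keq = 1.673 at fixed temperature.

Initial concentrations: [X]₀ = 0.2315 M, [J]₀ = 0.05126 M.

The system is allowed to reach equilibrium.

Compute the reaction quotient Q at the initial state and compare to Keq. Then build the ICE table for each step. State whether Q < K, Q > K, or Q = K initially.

Q₀ = 0.002513; Q < K (proceeds forward)

Q₀ = 0.002513 vs Keq = 1.673 ⇒ Q<K, forward
Step 1:
                   X          J
  Initial     0.2315    0.05126
  Change     -0.1338     0.2006
  Equil      0.09774     0.2519
  solve Keq expr → x = 0.06688; check Q = 1.673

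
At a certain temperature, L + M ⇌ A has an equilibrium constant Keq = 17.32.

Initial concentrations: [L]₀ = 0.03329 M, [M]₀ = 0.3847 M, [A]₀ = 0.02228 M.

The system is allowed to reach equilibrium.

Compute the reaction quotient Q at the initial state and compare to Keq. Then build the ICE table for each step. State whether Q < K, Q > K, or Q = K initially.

Q₀ = 1.74; Q < K (proceeds forward)

Q₀ = 1.74 vs Keq = 17.32 ⇒ Q<K, forward
Step 1:
                    L           M           A
  I           0.03329      0.3847     0.02228
  C          -0.02559    -0.02559     0.02559
  E          0.007697      0.3591     0.04787
  solve Keq expr → x = 0.02559; check Q = 17.32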